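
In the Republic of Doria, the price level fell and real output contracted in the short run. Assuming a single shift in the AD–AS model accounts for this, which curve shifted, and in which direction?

P fell and Y fell. An AD shift moves P and Y in the same direction; an SRAS shift moves them in opposite directions.
Here P and Y moved in the same direction, so the AD curve shifted.
Since Y fell, AD shifted left.

AD shifted left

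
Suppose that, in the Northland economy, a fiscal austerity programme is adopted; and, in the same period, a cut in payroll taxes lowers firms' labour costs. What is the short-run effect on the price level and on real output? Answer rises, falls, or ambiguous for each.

Price level: falls; output: ambiguous

The first event is a negative demand shock: AD shifts left, which by itself pushes P down and Y down.
The second is a favourable supply shock: SRAS shifts right, which by itself pushes P down and Y up.
Both shocks push P down, so P falls. The two shocks push Y in opposite directions, so the effect on Y is ambiguous.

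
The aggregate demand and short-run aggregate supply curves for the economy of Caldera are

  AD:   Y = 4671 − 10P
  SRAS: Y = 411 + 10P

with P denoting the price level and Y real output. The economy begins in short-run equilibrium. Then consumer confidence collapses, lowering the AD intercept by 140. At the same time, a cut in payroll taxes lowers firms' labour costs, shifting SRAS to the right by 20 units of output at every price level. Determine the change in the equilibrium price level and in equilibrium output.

After both shocks: AD is Y = 4531 − 10P and SRAS is Y = 431 + 10P.
Setting them equal: 4100 = 20P, so P = 205.
Y = 4531 − 10·205 = 2481.
Initially P = 213, Y = 2541, so ΔP = -8 and ΔY = -60.

ΔP = -8, ΔY = -60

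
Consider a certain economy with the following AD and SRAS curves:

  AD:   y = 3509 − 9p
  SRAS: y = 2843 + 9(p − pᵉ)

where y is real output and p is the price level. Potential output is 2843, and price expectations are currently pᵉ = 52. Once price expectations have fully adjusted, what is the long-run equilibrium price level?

Short run: with pᵉ = 52, SRAS is y = 2375 + 9p. Setting AD = SRAS gives 1134 = 18p, so p = 63 and y = 3509 − 9·63 = 2942.
Output 2942 is above potential 2843, so over time expected prices rise and SRAS shifts left until y returns to 2843.
Long run: y = 2843 on the AD curve gives 2843 = 3509 − 9p, so p = 74.

Long-run p = 74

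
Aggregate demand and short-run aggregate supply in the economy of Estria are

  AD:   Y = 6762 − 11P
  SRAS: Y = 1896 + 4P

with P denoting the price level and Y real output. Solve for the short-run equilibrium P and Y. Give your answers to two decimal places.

P = 324.40, Y = 3193.60

Set AD = SRAS: 6762 − 11P = 1896 + 4P, so 4866 = 15P and P = 324.40.
Substituting into AD, Y = 6762 − 11P = 3193.60.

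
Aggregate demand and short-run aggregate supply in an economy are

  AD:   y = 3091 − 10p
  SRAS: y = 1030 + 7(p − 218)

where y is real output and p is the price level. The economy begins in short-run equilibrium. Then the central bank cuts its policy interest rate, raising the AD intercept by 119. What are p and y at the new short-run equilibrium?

p = 218, y = 1030

This is a positive demand shock: AD shifts right.
New AD: y = 3210 − 10p.
SRAS can be written y = 7p − 496.
Set AD = SRAS: 3210 − 10p = 7p − 496, so 3706 = 17p and p = 218.
y = 3210 − 10·218 = 1030.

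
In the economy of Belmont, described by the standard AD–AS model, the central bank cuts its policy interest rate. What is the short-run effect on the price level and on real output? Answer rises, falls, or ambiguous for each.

Price level: rises; output: rises

This is a positive demand shock: AD shifts right.
Moving along the upward-sloping SRAS curve, P rises and Y rises.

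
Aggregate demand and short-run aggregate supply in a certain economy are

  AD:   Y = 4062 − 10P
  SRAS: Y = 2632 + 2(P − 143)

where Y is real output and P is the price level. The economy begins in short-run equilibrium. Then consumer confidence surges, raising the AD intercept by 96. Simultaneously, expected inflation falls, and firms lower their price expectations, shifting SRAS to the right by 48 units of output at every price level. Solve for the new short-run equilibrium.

After both shocks: AD is Y = 4158 − 10P and SRAS is Y = 2394 + 2P.
Setting them equal: 1764 = 12P, so P = 147.
Y = 4158 − 10·147 = 2688.

P = 147, Y = 2688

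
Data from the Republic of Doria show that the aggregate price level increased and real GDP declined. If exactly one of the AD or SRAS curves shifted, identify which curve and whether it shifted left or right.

SRAS shifted left

P rose and Y fell. An AD shift moves P and Y in the same direction; an SRAS shift moves them in opposite directions.
Here P and Y moved in opposite directions, so the SRAS curve shifted.
Since Y fell, SRAS shifted left.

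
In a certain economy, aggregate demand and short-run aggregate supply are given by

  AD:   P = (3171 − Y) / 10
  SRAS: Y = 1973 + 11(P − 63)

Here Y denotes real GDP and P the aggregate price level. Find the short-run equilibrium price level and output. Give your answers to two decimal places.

Write SRAS as Y = 1973 + 11P − 693 = 1280 + 11P.
Rearrange AD to Y = 3171 − 10P.
Set AD = SRAS: 3171 − 10P = 1280 + 11P, so 1891 = 21P and P = 90.05.
Substituting into AD, Y = 3171 − 10P = 2270.52.

P = 90.05, Y = 2270.52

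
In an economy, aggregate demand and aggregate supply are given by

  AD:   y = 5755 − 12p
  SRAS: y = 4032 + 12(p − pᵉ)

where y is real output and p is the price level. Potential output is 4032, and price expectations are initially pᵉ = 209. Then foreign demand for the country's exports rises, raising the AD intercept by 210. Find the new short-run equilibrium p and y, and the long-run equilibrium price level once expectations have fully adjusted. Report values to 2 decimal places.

Short run: p = 185.04, y = 3744.50. Long run: p = 161.08.

AD shifts right: new AD is y = 5965 − 12p. With pᵉ = 209, SRAS is y = 1524 + 12p.
Short run: 5965 − 12p = 1524 + 12p gives 4441 = 24p, so p = 185.04 and y = 5965 − 12p = 3744.50.
y = 3744.50 is below potential 4032; expectations adjust and SRAS shifts right until y = 4032.
Long run: on the new AD curve, 4032 = 5965 − 12p gives p = 161.08.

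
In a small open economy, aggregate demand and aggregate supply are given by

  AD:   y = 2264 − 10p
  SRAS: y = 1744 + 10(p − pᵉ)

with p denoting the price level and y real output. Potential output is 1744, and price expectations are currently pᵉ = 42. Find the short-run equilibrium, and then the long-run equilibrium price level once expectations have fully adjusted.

Short run: with pᵉ = 42, SRAS is y = 1324 + 10p. Setting AD = SRAS gives 940 = 20p, so p = 47 and y = 2264 − 10·47 = 1794.
Output 1794 is above potential 1744, so over time expected prices rise and SRAS shifts left until y returns to 1744.
Long run: y = 1744 on the AD curve gives 1744 = 2264 − 10p, so p = 52.

Short run: p = 47, y = 1794. Long run: p = 52.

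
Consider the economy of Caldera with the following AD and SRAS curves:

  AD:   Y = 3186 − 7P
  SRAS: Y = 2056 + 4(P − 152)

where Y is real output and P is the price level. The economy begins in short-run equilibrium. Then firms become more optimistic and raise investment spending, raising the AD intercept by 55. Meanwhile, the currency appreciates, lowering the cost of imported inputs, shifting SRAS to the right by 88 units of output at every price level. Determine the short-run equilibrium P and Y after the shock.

After both shocks: AD is Y = 3241 − 7P and SRAS is Y = 1536 + 4P.
Setting them equal: 1705 = 11P, so P = 155.
Y = 3241 − 7·155 = 2156.

P = 155, Y = 2156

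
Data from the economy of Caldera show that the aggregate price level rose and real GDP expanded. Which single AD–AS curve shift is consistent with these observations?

P rose and Y rose. An AD shift moves P and Y in the same direction; an SRAS shift moves them in opposite directions.
Here P and Y moved in the same direction, so the AD curve shifted.
Since Y rose, AD shifted right.

AD shifted right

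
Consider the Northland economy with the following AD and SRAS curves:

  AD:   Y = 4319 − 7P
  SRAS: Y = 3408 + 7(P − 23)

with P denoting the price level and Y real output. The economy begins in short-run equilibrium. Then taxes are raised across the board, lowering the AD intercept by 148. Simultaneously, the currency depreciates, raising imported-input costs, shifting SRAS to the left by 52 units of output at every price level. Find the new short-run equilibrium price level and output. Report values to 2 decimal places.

After both shocks: AD is Y = 4171 − 7P and SRAS is Y = 3195 + 7P.
Setting them equal: 976 = 14P, so P = 69.71.
Substituting into AD, Y = 3683.00.

P = 69.71, Y = 3683.00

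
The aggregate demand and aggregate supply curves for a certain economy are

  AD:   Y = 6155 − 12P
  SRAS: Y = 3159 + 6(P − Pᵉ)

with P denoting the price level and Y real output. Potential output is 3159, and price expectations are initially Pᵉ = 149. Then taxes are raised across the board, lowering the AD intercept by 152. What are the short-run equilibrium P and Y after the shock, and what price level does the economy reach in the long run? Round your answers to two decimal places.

AD shifts left: new AD is Y = 6003 − 12P. With Pᵉ = 149, SRAS is Y = 2265 + 6P.
Short run: 6003 − 12P = 2265 + 6P gives 3738 = 18P, so P = 207.67 and Y = 6003 − 12P = 3511.00.
Y = 3511.00 is above potential 3159; expectations adjust and SRAS shifts left until Y = 3159.
Long run: on the new AD curve, 3159 = 6003 − 12P gives P = 237.00.

Short run: P = 207.67, Y = 3511.00. Long run: P = 237.00.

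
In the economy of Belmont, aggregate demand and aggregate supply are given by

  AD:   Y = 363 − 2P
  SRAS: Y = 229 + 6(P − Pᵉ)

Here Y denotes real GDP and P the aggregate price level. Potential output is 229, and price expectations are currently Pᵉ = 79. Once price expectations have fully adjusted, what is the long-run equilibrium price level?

Long-run P = 67

Short run: with Pᵉ = 79, SRAS is Y = 6P − 245. Setting AD = SRAS gives 608 = 8P, so P = 76 and Y = 363 − 2·76 = 211.
Output 211 is below potential 229, so over time expected prices fall and SRAS shifts right until Y returns to 229.
Long run: Y = 229 on the AD curve gives 229 = 363 − 2P, so P = 67.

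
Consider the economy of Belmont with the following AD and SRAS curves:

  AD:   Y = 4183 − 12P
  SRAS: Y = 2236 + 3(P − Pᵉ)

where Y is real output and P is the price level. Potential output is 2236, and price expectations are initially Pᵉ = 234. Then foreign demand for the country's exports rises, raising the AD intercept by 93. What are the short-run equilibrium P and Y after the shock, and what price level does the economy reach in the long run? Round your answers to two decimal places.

Short run: P = 182.80, Y = 2082.40. Long run: P = 170.00.

AD shifts right: new AD is Y = 4276 − 12P. With Pᵉ = 234, SRAS is Y = 1534 + 3P.
Short run: 4276 − 12P = 1534 + 3P gives 2742 = 15P, so P = 182.80 and Y = 4276 − 12P = 2082.40.
Y = 2082.40 is below potential 2236; expectations adjust and SRAS shifts right until Y = 2236.
Long run: on the new AD curve, 2236 = 4276 − 12P gives P = 170.00.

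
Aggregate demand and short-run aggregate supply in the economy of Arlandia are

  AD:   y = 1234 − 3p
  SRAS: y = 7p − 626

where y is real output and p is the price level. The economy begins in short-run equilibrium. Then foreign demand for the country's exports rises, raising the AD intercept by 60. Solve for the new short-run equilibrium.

p = 192, y = 718

This is a positive demand shock: AD shifts right.
New AD: y = 1294 − 3p.
Set AD = SRAS: 1294 − 3p = 7p − 626, so 1920 = 10p and p = 192.
y = 1294 − 3·192 = 718.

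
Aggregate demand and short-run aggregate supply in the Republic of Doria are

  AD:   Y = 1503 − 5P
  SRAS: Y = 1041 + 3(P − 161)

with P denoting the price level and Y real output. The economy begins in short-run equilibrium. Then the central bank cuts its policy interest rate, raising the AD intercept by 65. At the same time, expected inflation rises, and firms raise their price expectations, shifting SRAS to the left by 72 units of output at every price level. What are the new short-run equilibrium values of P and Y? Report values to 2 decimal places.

After both shocks: AD is Y = 1568 − 5P and SRAS is Y = 486 + 3P.
Setting them equal: 1082 = 8P, so P = 135.25.
Substituting into AD, Y = 891.75.

P = 135.25, Y = 891.75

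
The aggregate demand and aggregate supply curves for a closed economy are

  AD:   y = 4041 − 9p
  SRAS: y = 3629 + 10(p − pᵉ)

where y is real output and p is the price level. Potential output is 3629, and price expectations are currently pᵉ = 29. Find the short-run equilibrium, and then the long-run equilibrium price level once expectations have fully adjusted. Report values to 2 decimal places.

Short run: p = 36.95, y = 3708.47. Long run: p = 45.78.

Short run: with pᵉ = 29, SRAS is y = 3339 + 10p. Setting AD = SRAS gives 702 = 19p, so p = 36.95 and y = 4041 − 9p = 3708.47.
Output 3708.47 is above potential 3629, so over time expected prices rise and SRAS shifts left until y returns to 3629.
Long run: y = 3629 on the AD curve gives 3629 = 4041 − 9p, so p = 45.78.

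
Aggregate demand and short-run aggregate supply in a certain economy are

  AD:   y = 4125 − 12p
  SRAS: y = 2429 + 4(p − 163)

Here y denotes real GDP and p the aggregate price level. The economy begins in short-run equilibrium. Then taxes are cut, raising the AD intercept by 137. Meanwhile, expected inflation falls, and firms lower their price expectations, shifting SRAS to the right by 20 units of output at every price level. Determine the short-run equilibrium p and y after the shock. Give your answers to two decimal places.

After both shocks: AD is y = 4262 − 12p and SRAS is y = 1797 + 4p.
Setting them equal: 2465 = 16p, so p = 154.06.
Substituting into AD, y = 2413.25.

p = 154.06, y = 2413.25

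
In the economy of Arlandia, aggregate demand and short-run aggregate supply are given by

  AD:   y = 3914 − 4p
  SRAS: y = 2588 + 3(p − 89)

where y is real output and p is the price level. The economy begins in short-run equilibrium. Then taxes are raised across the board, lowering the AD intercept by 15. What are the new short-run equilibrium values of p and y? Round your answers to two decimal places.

This is a negative demand shock: AD shifts left.
New AD: y = 3899 − 4p.
SRAS can be written y = 2321 + 3p.
Set AD = SRAS: 3899 − 4p = 2321 + 3p, so 1578 = 7p and p = 225.43.
Substituting into AD, y = 2997.29.

p = 225.43, y = 2997.29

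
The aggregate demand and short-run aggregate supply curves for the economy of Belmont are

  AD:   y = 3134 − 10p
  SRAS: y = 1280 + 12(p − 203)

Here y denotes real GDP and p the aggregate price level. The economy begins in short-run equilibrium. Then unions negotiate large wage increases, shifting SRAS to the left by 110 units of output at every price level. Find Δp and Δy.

Δp = +5, Δy = -50

This is a negative supply shock: SRAS shifts left.
New SRAS: y = 12p − 1266.
Set AD = SRAS: 3134 − 10p = 12p − 1266, so 4400 = 22p and p = 200.
y = 3134 − 10·200 = 1134.
Initially p = 195, y = 1184, so Δp = +5 and Δy = -50.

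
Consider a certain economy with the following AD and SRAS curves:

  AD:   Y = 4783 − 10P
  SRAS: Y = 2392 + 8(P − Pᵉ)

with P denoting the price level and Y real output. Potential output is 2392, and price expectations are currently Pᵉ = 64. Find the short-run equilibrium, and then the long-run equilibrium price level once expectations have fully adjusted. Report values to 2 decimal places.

Short run: with Pᵉ = 64, SRAS is Y = 1880 + 8P. Setting AD = SRAS gives 2903 = 18P, so P = 161.28 and Y = 4783 − 10P = 3170.22.
Output 3170.22 is above potential 2392, so over time expected prices rise and SRAS shifts left until Y returns to 2392.
Long run: Y = 2392 on the AD curve gives 2392 = 4783 − 10P, so P = 239.10.

Short run: P = 161.28, Y = 3170.22. Long run: P = 239.10.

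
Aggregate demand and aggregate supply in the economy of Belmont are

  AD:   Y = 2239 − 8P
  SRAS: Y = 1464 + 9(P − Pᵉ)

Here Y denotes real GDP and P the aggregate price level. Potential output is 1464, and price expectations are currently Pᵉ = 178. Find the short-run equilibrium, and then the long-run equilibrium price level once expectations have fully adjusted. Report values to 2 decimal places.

Short run: with Pᵉ = 178, SRAS is Y = 9P − 138. Setting AD = SRAS gives 2377 = 17P, so P = 139.82 and Y = 2239 − 8P = 1120.41.
Output 1120.41 is below potential 1464, so over time expected prices fall and SRAS shifts right until Y returns to 1464.
Long run: Y = 1464 on the AD curve gives 1464 = 2239 − 8P, so P = 96.88.

Short run: P = 139.82, Y = 1120.41. Long run: P = 96.88.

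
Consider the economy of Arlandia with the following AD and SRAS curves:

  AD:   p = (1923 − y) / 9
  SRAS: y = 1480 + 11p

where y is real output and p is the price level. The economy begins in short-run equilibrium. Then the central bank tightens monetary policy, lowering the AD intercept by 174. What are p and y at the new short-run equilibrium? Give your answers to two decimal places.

This is a negative demand shock: AD shifts left.
New AD: y = 1749 − 9p.
Set AD = SRAS: 1749 − 9p = 1480 + 11p, so 269 = 20p and p = 13.45.
Substituting into AD, y = 1627.95.

p = 13.45, y = 1627.95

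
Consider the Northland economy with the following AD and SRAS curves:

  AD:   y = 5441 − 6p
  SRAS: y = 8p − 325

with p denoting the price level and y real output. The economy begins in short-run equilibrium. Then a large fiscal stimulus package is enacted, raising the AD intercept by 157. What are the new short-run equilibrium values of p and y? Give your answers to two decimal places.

p = 423.07, y = 3059.57

This is a positive demand shock: AD shifts right.
New AD: y = 5598 − 6p.
Set AD = SRAS: 5598 − 6p = 8p − 325, so 5923 = 14p and p = 423.07.
Substituting into AD, y = 3059.57.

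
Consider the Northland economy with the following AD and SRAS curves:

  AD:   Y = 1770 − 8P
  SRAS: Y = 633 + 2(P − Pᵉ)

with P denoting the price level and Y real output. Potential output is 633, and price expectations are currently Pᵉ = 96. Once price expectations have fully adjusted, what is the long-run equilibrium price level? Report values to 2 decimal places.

Long-run P = 142.13

Short run: with Pᵉ = 96, SRAS is Y = 441 + 2P. Setting AD = SRAS gives 1329 = 10P, so P = 132.90 and Y = 1770 − 8P = 706.80.
Output 706.80 is above potential 633, so over time expected prices rise and SRAS shifts left until Y returns to 633.
Long run: Y = 633 on the AD curve gives 633 = 1770 − 8P, so P = 142.13.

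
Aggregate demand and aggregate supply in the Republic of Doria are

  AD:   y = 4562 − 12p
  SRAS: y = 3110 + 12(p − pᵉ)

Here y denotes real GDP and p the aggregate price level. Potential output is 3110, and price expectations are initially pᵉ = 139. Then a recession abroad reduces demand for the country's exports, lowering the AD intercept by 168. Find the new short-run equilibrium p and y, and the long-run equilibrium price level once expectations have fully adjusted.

Short run: p = 123, y = 2918. Long run: p = 107.

AD shifts left: new AD is y = 4394 − 12p. With pᵉ = 139, SRAS is y = 1442 + 12p.
Short run: 4394 − 12p = 1442 + 12p gives 2952 = 24p, so p = 123 and y = 4394 − 12·123 = 2918.
y = 2918 is below potential 3110; expectations adjust and SRAS shifts right until y = 3110.
Long run: on the new AD curve, 3110 = 4394 − 12p gives p = 107.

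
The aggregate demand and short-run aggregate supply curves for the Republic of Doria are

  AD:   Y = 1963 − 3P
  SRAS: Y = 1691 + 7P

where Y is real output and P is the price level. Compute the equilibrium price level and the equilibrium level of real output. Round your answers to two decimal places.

P = 27.20, Y = 1881.40

Set AD = SRAS: 1963 − 3P = 1691 + 7P, so 272 = 10P and P = 27.20.
Substituting into AD, Y = 1963 − 3P = 1881.40.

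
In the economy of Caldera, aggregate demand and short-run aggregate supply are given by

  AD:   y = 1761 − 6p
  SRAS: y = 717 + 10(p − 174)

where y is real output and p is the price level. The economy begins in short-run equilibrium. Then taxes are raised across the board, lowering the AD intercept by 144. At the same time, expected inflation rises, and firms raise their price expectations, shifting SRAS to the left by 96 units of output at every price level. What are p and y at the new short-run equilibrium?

After both shocks: AD is y = 1617 − 6p and SRAS is y = 10p − 1119.
Setting them equal: 2736 = 16p, so p = 171.
y = 1617 − 6·171 = 591.

p = 171, y = 591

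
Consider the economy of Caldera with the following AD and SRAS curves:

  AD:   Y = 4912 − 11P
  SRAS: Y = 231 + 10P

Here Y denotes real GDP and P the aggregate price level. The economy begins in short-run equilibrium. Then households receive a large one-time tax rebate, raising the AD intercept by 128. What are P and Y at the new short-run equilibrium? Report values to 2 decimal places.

P = 229.00, Y = 2521.00

This is a positive demand shock: AD shifts right.
New AD: Y = 5040 − 11P.
Set AD = SRAS: 5040 − 11P = 231 + 10P, so 4809 = 21P and P = 229.00.
Substituting into AD, Y = 2521.00.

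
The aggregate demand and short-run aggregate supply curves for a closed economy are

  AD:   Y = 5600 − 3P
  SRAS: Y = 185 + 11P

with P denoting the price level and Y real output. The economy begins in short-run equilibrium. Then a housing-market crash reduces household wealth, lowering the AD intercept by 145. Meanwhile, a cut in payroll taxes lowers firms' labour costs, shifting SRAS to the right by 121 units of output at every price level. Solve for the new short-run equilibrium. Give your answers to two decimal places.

After both shocks: AD is Y = 5455 − 3P and SRAS is Y = 306 + 11P.
Setting them equal: 5149 = 14P, so P = 367.79.
Substituting into AD, Y = 4351.64.

P = 367.79, Y = 4351.64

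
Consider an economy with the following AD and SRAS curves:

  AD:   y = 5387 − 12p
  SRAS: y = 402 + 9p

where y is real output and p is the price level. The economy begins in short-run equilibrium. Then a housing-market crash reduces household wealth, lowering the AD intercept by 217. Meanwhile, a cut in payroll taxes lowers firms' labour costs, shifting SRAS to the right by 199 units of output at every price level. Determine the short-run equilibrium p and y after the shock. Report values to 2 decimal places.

p = 217.57, y = 2559.14

After both shocks: AD is y = 5170 − 12p and SRAS is y = 601 + 9p.
Setting them equal: 4569 = 21p, so p = 217.57.
Substituting into AD, y = 2559.14.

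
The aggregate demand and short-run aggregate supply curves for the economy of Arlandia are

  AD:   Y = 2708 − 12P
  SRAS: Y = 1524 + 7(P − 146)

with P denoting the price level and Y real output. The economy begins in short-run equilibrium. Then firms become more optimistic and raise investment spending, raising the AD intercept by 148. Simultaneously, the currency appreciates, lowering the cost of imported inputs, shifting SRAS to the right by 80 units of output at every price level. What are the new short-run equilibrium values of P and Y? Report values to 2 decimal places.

P = 119.68, Y = 1419.79

After both shocks: AD is Y = 2856 − 12P and SRAS is Y = 582 + 7P.
Setting them equal: 2274 = 19P, so P = 119.68.
Substituting into AD, Y = 1419.79.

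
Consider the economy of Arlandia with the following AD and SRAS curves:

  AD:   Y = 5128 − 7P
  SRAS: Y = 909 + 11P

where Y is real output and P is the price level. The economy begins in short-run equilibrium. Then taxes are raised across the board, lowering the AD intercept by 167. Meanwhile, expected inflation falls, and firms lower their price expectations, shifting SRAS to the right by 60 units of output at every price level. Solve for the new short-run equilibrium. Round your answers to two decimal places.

P = 221.78, Y = 3408.56

After both shocks: AD is Y = 4961 − 7P and SRAS is Y = 969 + 11P.
Setting them equal: 3992 = 18P, so P = 221.78.
Substituting into AD, Y = 3408.56.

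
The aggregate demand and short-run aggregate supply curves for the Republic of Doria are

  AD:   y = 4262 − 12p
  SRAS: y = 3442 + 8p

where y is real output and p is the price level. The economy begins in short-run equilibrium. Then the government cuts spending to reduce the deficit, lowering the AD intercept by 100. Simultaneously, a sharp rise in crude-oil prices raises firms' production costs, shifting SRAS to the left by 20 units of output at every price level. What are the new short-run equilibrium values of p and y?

After both shocks: AD is y = 4162 − 12p and SRAS is y = 3422 + 8p.
Setting them equal: 740 = 20p, so p = 37.
y = 4162 − 12·37 = 3718.

p = 37, y = 3718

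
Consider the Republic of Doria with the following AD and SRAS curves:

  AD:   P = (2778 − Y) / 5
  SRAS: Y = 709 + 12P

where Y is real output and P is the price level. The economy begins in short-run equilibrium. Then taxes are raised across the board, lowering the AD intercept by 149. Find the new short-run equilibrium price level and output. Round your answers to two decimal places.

This is a negative demand shock: AD shifts left.
New AD: Y = 2629 − 5P.
Set AD = SRAS: 2629 − 5P = 709 + 12P, so 1920 = 17P and P = 112.94.
Substituting into AD, Y = 2064.29.

P = 112.94, Y = 2064.29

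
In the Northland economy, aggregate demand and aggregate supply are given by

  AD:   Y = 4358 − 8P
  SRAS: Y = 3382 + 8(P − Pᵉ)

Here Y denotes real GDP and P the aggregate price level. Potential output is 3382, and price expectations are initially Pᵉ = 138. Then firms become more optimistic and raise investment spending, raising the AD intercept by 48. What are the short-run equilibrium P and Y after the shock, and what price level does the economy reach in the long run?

AD shifts right: new AD is Y = 4406 − 8P. With Pᵉ = 138, SRAS is Y = 2278 + 8P.
Short run: 4406 − 8P = 2278 + 8P gives 2128 = 16P, so P = 133 and Y = 4406 − 8·133 = 3342.
Y = 3342 is below potential 3382; expectations adjust and SRAS shifts right until Y = 3382.
Long run: on the new AD curve, 3382 = 4406 − 8P gives P = 128.

Short run: P = 133, Y = 3342. Long run: P = 128.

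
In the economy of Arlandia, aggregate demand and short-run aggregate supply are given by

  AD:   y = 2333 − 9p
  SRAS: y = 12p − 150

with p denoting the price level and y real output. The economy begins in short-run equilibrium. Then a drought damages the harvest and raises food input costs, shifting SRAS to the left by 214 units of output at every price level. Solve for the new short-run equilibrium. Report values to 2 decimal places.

p = 128.43, y = 1177.14

This is a negative supply shock: SRAS shifts left.
New SRAS: y = 12p − 364.
Set AD = SRAS: 2333 − 9p = 12p − 364, so 2697 = 21p and p = 128.43.
Substituting into AD, y = 1177.14.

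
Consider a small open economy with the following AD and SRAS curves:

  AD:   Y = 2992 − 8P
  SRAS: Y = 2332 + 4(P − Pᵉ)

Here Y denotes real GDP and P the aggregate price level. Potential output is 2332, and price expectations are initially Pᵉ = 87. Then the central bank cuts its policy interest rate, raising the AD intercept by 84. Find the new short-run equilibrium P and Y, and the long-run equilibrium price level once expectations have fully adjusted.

Short run: P = 91, Y = 2348. Long run: P = 93.

AD shifts right: new AD is Y = 3076 − 8P. With Pᵉ = 87, SRAS is Y = 1984 + 4P.
Short run: 3076 − 8P = 1984 + 4P gives 1092 = 12P, so P = 91 and Y = 3076 − 8·91 = 2348.
Y = 2348 is above potential 2332; expectations adjust and SRAS shifts left until Y = 2332.
Long run: on the new AD curve, 2332 = 3076 − 8P gives P = 93.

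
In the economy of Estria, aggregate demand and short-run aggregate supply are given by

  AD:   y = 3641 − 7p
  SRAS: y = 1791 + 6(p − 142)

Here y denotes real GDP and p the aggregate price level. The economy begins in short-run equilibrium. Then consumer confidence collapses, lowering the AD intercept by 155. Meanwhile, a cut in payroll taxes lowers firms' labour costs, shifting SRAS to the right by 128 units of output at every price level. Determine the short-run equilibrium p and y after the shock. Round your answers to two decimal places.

After both shocks: AD is y = 3486 − 7p and SRAS is y = 1067 + 6p.
Setting them equal: 2419 = 13p, so p = 186.08.
Substituting into AD, y = 2183.46.

p = 186.08, y = 2183.46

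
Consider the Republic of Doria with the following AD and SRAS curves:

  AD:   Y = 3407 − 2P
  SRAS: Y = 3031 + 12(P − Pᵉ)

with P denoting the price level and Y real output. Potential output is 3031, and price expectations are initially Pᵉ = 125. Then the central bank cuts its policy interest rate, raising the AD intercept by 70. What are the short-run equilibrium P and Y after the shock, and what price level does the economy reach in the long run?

AD shifts right: new AD is Y = 3477 − 2P. With Pᵉ = 125, SRAS is Y = 1531 + 12P.
Short run: 3477 − 2P = 1531 + 12P gives 1946 = 14P, so P = 139 and Y = 3477 − 2·139 = 3199.
Y = 3199 is above potential 3031; expectations adjust and SRAS shifts left until Y = 3031.
Long run: on the new AD curve, 3031 = 3477 − 2P gives P = 223.

Short run: P = 139, Y = 3199. Long run: P = 223.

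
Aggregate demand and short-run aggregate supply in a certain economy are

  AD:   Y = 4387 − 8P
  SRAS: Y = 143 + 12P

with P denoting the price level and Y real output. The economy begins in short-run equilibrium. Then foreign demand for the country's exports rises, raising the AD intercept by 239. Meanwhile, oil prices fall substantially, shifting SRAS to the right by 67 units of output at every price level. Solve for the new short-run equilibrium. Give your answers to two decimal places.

After both shocks: AD is Y = 4626 − 8P and SRAS is Y = 210 + 12P.
Setting them equal: 4416 = 20P, so P = 220.80.
Substituting into AD, Y = 2859.60.

P = 220.80, Y = 2859.60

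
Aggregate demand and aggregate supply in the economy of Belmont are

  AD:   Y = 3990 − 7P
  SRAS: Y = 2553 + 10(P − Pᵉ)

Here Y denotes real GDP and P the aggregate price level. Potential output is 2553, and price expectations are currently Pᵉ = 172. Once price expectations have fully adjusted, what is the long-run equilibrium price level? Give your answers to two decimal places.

Long-run P = 205.29

Short run: with Pᵉ = 172, SRAS is Y = 833 + 10P. Setting AD = SRAS gives 3157 = 17P, so P = 185.71 and Y = 3990 − 7P = 2690.06.
Output 2690.06 is above potential 2553, so over time expected prices rise and SRAS shifts left until Y returns to 2553.
Long run: Y = 2553 on the AD curve gives 2553 = 3990 − 7P, so P = 205.29.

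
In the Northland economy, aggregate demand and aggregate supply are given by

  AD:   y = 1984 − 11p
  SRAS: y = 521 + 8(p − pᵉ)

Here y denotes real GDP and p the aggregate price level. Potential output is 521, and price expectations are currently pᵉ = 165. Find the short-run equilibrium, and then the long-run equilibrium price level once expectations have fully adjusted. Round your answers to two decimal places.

Short run: with pᵉ = 165, SRAS is y = 8p − 799. Setting AD = SRAS gives 2783 = 19p, so p = 146.47 and y = 1984 − 11p = 372.79.
Output 372.79 is below potential 521, so over time expected prices fall and SRAS shifts right until y returns to 521.
Long run: y = 521 on the AD curve gives 521 = 1984 − 11p, so p = 133.00.

Short run: p = 146.47, y = 372.79. Long run: p = 133.00.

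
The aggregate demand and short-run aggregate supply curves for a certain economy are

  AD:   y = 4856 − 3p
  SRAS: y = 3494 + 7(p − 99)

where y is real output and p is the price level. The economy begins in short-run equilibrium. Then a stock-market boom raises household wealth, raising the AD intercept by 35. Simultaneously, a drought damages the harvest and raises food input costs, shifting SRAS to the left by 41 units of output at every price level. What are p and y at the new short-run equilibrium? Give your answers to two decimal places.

After both shocks: AD is y = 4891 − 3p and SRAS is y = 2760 + 7p.
Setting them equal: 2131 = 10p, so p = 213.10.
Substituting into AD, y = 4251.70.

p = 213.10, y = 4251.70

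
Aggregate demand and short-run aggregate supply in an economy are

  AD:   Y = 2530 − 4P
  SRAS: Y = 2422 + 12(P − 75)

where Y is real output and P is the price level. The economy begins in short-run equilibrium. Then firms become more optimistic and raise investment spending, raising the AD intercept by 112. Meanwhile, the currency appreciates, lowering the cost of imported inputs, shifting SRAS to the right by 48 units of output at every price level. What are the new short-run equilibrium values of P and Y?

P = 67, Y = 2374

After both shocks: AD is Y = 2642 − 4P and SRAS is Y = 1570 + 12P.
Setting them equal: 1072 = 16P, so P = 67.
Y = 2642 − 4·67 = 2374.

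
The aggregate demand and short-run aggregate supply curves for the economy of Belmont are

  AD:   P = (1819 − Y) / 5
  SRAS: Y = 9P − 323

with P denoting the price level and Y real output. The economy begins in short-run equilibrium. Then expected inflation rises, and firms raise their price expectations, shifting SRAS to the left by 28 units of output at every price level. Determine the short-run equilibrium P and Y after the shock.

P = 155, Y = 1044

This is a negative supply shock: SRAS shifts left.
New SRAS: Y = 9P − 351.
Set AD = SRAS: 1819 − 5P = 9P − 351, so 2170 = 14P and P = 155.
Y = 1819 − 5·155 = 1044.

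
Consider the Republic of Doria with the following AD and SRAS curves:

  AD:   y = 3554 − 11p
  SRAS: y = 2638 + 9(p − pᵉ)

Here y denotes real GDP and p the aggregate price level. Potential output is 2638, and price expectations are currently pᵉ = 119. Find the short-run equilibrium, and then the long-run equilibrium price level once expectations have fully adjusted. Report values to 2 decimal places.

Short run: with pᵉ = 119, SRAS is y = 1567 + 9p. Setting AD = SRAS gives 1987 = 20p, so p = 99.35 and y = 3554 − 11p = 2461.15.
Output 2461.15 is below potential 2638, so over time expected prices fall and SRAS shifts right until y returns to 2638.
Long run: y = 2638 on the AD curve gives 2638 = 3554 − 11p, so p = 83.27.

Short run: p = 99.35, y = 2461.15. Long run: p = 83.27.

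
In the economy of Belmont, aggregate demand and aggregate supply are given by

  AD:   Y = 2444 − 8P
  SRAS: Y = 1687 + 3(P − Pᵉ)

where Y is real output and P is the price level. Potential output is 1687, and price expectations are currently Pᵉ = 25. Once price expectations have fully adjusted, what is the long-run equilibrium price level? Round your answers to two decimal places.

Long-run P = 94.63

Short run: with Pᵉ = 25, SRAS is Y = 1612 + 3P. Setting AD = SRAS gives 832 = 11P, so P = 75.64 and Y = 2444 − 8P = 1838.91.
Output 1838.91 is above potential 1687, so over time expected prices rise and SRAS shifts left until Y returns to 1687.
Long run: Y = 1687 on the AD curve gives 1687 = 2444 − 8P, so P = 94.63.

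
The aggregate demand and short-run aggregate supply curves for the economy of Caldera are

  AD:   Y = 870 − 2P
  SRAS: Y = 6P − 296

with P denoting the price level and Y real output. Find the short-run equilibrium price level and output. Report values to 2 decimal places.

Set AD = SRAS: 870 − 2P = 6P − 296, so 1166 = 8P and P = 145.75.
Substituting into AD, Y = 870 − 2P = 578.50.

P = 145.75, Y = 578.50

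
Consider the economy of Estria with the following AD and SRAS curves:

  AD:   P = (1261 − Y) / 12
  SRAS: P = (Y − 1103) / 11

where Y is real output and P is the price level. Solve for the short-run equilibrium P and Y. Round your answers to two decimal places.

P = 6.87, Y = 1178.57

Rearrange AD to Y = 1261 − 12P.
Rearrange SRAS to Y = 1103 + 11P.
Set AD = SRAS: 1261 − 12P = 1103 + 11P, so 158 = 23P and P = 6.87.
Substituting into AD, Y = 1261 − 12P = 1178.57.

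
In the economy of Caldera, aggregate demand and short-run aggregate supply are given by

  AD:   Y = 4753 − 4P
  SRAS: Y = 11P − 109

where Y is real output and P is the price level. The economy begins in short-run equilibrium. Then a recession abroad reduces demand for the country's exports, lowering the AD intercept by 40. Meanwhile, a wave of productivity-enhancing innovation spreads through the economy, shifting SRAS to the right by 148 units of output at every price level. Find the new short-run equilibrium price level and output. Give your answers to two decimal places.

After both shocks: AD is Y = 4713 − 4P and SRAS is Y = 39 + 11P.
Setting them equal: 4674 = 15P, so P = 311.60.
Substituting into AD, Y = 3466.60.

P = 311.60, Y = 3466.60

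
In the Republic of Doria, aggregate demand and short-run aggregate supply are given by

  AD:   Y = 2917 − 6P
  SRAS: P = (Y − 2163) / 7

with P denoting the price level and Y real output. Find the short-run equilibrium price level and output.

P = 58, Y = 2569

Rearrange SRAS to Y = 2163 + 7P.
Set AD = SRAS: 2917 − 6P = 2163 + 7P, so 754 = 13P and P = 58.
Then Y = 2917 − 6·58 = 2569.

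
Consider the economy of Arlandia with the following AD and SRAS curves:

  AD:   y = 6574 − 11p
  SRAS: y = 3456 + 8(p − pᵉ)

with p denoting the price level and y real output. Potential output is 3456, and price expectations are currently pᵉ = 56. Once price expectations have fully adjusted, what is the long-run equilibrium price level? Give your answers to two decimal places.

Short run: with pᵉ = 56, SRAS is y = 3008 + 8p. Setting AD = SRAS gives 3566 = 19p, so p = 187.68 and y = 6574 − 11p = 4509.47.
Output 4509.47 is above potential 3456, so over time expected prices rise and SRAS shifts left until y returns to 3456.
Long run: y = 3456 on the AD curve gives 3456 = 6574 − 11p, so p = 283.45.

Long-run p = 283.45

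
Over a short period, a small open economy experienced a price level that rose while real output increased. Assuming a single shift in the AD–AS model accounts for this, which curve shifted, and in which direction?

P rose and Y rose. An AD shift moves P and Y in the same direction; an SRAS shift moves them in opposite directions.
Here P and Y moved in the same direction, so the AD curve shifted.
Since Y rose, AD shifted right.

AD shifted right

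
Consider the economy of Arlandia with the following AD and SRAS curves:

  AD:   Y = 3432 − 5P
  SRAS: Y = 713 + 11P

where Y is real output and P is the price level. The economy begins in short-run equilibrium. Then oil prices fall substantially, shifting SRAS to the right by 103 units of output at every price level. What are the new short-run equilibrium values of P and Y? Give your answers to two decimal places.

This is a positive supply shock: SRAS shifts right.
New SRAS: Y = 816 + 11P.
Set AD = SRAS: 3432 − 5P = 816 + 11P, so 2616 = 16P and P = 163.50.
Substituting into AD, Y = 2614.50.

P = 163.50, Y = 2614.50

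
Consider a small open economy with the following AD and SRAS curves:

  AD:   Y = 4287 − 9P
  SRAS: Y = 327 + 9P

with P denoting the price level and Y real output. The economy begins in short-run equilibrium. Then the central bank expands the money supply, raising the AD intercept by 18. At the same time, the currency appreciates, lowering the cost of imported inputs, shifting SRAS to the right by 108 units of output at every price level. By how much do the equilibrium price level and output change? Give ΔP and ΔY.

ΔP = -5, ΔY = +63

After both shocks: AD is Y = 4305 − 9P and SRAS is Y = 435 + 9P.
Setting them equal: 3870 = 18P, so P = 215.
Y = 4305 − 9·215 = 2370.
Initially P = 220, Y = 2307, so ΔP = -5 and ΔY = +63.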